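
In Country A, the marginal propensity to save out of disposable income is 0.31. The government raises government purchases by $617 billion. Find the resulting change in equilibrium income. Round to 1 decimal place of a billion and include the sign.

+$1,990.3 billion

MPC = 1 − MPS = 1 − 0.31 = 0.69.
Government-spending multiplier = 1/(1 − MPC) = 1/(1 − 0.69) = 1/0.31 ≈ 3.226.
ΔY = k × ΔG = (+$617 billion) / 0.31 ≈ +$1,990.3 billion.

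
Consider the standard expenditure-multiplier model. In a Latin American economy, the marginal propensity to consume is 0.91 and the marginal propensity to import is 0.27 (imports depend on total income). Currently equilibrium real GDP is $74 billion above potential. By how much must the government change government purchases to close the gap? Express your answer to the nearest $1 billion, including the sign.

−$27 billion

Spending multiplier = 1/(1 − c + m) = 1/(1 − 0.91 + 0.27) = 1/0.36 ≈ 2.778.
Need ΔY = −$74 billion, so ΔG = ΔY/k = (−$74 billion) × 0.36 ≈ −$27 billion.
The government should cut government purchases by $27 billion.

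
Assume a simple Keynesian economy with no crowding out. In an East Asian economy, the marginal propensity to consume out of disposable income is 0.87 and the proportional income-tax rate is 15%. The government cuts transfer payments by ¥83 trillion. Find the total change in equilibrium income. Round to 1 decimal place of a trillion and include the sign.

−¥277.2 trillion

The transfer change shifts disposable income by −¥83 trillion, so first-round consumption changes by c·ΔTR = 0.87 × (−¥83 trillion) = −¥72.21 trillion.
Expenditure multiplier = 1/(1 − c(1−t)) = 1/(1 − 0.87×0.85) = 1/0.2605 ≈ 3.839.
The transfer multiplier is c × k ≈ 3.34, so ΔY = k × (c·ΔTR) = (−¥72.21 trillion) / 0.2605 ≈ −¥277.2 trillion.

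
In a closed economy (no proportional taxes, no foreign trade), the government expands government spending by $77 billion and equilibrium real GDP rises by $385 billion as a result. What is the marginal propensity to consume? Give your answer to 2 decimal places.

Implied spending multiplier k = ΔY/ΔG = 385/77 = 5.
Since k = 1/(1 − MPC), MPC = 1 − 1/k = 1 − ΔG/ΔY = 1 − 77/385 = 0.80.

0.80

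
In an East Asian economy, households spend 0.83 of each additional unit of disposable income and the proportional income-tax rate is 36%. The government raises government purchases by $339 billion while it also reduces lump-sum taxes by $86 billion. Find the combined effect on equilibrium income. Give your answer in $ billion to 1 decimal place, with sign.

Expenditure multiplier = 1/(1 − c(1−t)) = 1/(1 − 0.83×0.64) = 1/0.4688 ≈ 2.133.
ΔG contributes k·ΔG = (+$339 billion) / 0.4688 ≈ +$723.1 billion.
ΔT of −$86 billion changes first-round spending by −c·ΔT = +$71.38 billion, contributing k·(−c·ΔT) = (+$71.38 billion) / 0.4688 ≈ +$152.3 billion.
Net ΔY = k(ΔG − c·ΔT) = (+$410.38 billion) / 0.4688 ≈ +$875.4 billion.

+$875.4 billion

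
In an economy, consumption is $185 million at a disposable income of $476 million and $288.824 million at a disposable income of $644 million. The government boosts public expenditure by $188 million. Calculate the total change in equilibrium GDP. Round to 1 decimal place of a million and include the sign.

+$492.1 million

MPC = ΔC/ΔYd = (288.824 − 185)/(644 − 476) = 103.824/168 = 0.618.
Expenditure multiplier = 1/(1 − MPC) = 1/(1 − 0.618) = 1/0.382 ≈ 2.618.
ΔY = k × ΔG = (+$188 million) / 0.382 ≈ +$492.1 million.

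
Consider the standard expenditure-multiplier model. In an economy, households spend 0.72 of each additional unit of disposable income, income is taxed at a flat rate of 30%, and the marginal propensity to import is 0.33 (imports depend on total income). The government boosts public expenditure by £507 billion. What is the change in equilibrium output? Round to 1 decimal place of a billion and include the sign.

Expenditure multiplier = 1/(1 − c(1−t) + m) = 1/(1 − 0.72×0.7 + 0.33) = 1/0.826 ≈ 1.211.
ΔY = k × ΔG = (+£507 billion) / 0.826 ≈ +£613.8 billion.

+£613.8 billion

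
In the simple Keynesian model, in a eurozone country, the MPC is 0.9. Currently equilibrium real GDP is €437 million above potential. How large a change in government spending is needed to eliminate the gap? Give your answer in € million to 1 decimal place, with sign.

Spending multiplier = 1/(1 − MPC) = 1/(1 − 0.9) = 1/0.1 = 10.
Need ΔY = −€437 million, so ΔG = ΔY/k = (−€437 million) × 0.1 = −€43.7 million.
The government should cut government spending by €43.7 million.

−€43.7 million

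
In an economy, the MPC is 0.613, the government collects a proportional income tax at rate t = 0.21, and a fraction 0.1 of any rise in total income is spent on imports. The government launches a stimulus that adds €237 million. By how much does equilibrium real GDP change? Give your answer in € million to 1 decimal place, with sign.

+€384.9 million

Spending multiplier = 1/(1 − c(1−t) + m) = 1/(1 − 0.613×0.79 + 0.1) = 1/0.61573 ≈ 1.624.
ΔY = k × ΔG = (+€237 million) / 0.61573 ≈ +€384.9 million.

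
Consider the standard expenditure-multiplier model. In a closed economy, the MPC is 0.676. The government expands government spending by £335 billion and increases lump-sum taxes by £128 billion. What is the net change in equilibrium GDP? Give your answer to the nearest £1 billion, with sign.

Expenditure multiplier = 1/(1 − MPC) = 1/(1 − 0.676) = 1/0.324 ≈ 3.086.
ΔG contributes k·ΔG = (+£335 billion) / 0.324 ≈ +£1,034 billion.
ΔT of +£128 billion changes first-round spending by −c·ΔT = −£86.528 billion, contributing k·(−c·ΔT) = (−£86.528 billion) / 0.324 ≈ −£267.1 billion.
Net ΔY = k(ΔG − c·ΔT) = (+£248.472 billion) / 0.324 ≈ +£767 billion.

+£767 billion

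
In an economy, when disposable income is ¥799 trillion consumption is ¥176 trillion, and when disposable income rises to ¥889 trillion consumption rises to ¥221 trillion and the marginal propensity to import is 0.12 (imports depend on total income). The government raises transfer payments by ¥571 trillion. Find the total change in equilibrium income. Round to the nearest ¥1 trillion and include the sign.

+¥460 trillion

MPC = ΔC/ΔYd = (221 − 176)/(889 − 799) = 45/90 = 0.5.
The transfer change shifts disposable income by +¥571 trillion, so first-round consumption changes by c·ΔTR = 0.5 × (+¥571 trillion) = +¥285.5 trillion.
Expenditure multiplier = 1/(1 − c + m) = 1/(1 − 0.5 + 0.12) = 1/0.62 ≈ 1.613.
The transfer multiplier is c × k ≈ 0.806, so ΔY = k × (c·ΔTR) = (+¥285.5 trillion) / 0.62 ≈ +¥460 trillion.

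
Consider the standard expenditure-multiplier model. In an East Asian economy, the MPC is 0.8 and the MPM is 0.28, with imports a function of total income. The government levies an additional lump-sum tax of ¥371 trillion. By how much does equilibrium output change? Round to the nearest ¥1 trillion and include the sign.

−¥618 trillion

A lump-sum tax change of +¥371 trillion shifts disposable income by −¥371 trillion; first-round consumption changes by −c × ΔT = −0.8 × (+¥371 trillion) = −¥296.8 trillion.
Expenditure multiplier = 1/(1 − c + m) = 1/(1 − 0.8 + 0.28) = 1/0.48 ≈ 2.083.
The tax multiplier is −c × k ≈ −1.667, so ΔY = k × (−c·ΔT) = (−¥296.8 trillion) / 0.48 ≈ −¥618 trillion.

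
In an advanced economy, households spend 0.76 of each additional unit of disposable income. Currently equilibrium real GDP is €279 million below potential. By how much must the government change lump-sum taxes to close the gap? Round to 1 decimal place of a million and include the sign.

Spending multiplier = 1/(1 − MPC) = 1/(1 − 0.76) = 1/0.24 ≈ 4.167.
Tax multiplier = −c·k = −0.76/0.24 ≈ −3.167. Need ΔY = +€279 million, so ΔT = ΔY/(−c·k) = −(+€279 million) × 0.24 / 0.76 ≈ −€88.1 million.
The government should cut lump-sum taxes by €88.1 million.

−€88.1 million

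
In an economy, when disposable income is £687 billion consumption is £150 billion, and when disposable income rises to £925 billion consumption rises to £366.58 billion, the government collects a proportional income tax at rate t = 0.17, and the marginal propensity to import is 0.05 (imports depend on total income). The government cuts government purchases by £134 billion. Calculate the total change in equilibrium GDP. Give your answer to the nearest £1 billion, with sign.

MPC = ΔC/ΔYd = (366.58 − 150)/(925 − 687) = 216.58/238 = 0.91.
Spending multiplier = 1/(1 − c(1−t) + m) = 1/(1 − 0.91×0.83 + 0.05) = 1/0.2947 ≈ 3.393.
ΔY = k × ΔG = (−£134 billion) / 0.2947 ≈ −£455 billion.

−£455 billion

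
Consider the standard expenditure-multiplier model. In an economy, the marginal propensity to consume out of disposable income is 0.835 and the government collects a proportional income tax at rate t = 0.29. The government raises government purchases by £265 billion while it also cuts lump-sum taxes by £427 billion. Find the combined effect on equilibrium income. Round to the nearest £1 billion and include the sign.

Expenditure multiplier = 1/(1 − c(1−t)) = 1/(1 − 0.835×0.71) = 1/0.40715 ≈ 2.456.
ΔG contributes k·ΔG = (+£265 billion) / 0.40715 ≈ +£650.9 billion.
ΔT of −£427 billion changes first-round spending by −c·ΔT = +£356.545 billion, contributing k·(−c·ΔT) = (+£356.545 billion) / 0.40715 ≈ +£875.7 billion.
Net ΔY = k(ΔG − c·ΔT) = (+£621.545 billion) / 0.40715 ≈ +£1,527 billion.

+£1,527 billion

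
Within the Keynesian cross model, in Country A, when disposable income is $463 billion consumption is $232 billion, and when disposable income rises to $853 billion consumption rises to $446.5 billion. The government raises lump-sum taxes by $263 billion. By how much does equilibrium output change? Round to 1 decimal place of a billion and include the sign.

−$321.4 billion

MPC = ΔC/ΔYd = (446.5 − 232)/(853 − 463) = 214.5/390 = 0.55.
A lump-sum tax change of +$263 billion shifts disposable income by −$263 billion; first-round consumption changes by −c × ΔT = −0.55 × (+$263 billion) = −$144.65 billion.
Expenditure multiplier = 1/(1 − MPC) = 1/(1 − 0.55) = 1/0.45 ≈ 2.222.
The tax multiplier is −c × k ≈ −1.222, so ΔY = k × (−c·ΔT) = (−$144.65 billion) / 0.45 ≈ −$321.4 billion.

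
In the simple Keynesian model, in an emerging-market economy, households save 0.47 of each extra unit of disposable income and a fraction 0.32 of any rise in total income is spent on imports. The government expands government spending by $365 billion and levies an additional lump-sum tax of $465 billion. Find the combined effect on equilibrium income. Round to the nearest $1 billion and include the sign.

+$150 billion

MPC = 1 − MPS = 1 − 0.47 = 0.53.
Expenditure multiplier = 1/(1 − c + m) = 1/(1 − 0.53 + 0.32) = 1/0.79 ≈ 1.266.
ΔG contributes k·ΔG = (+$365 billion) / 0.79 ≈ +$462 billion.
ΔT of +$465 billion changes first-round spending by −c·ΔT = −$246.45 billion, contributing k·(−c·ΔT) = (−$246.45 billion) / 0.79 ≈ −$312 billion.
Net ΔY = k(ΔG − c·ΔT) = (+$118.55 billion) / 0.79 ≈ +$150 billion.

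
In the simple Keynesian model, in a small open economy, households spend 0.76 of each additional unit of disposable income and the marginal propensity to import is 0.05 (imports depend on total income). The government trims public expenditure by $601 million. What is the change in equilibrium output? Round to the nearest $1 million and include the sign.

−$2,072 million

Government-spending multiplier = 1/(1 − c + m) = 1/(1 − 0.76 + 0.05) = 1/0.29 ≈ 3.448.
ΔY = k × ΔG = (−$601 million) / 0.29 ≈ −$2,072 million.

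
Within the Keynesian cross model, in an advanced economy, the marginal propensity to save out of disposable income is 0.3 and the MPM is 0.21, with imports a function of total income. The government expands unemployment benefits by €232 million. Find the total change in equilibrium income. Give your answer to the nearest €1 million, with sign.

+€318 million

MPC = 1 − MPS = 1 − 0.3 = 0.7.
The transfer change shifts disposable income by +€232 million, so first-round consumption changes by c·ΔTR = 0.7 × (+€232 million) = +€162.4 million.
Expenditure multiplier = 1/(1 − c + m) = 1/(1 − 0.7 + 0.21) = 1/0.51 ≈ 1.961.
The transfer multiplier is c × k ≈ 1.373, so ΔY = k × (c·ΔTR) = (+€162.4 million) / 0.51 ≈ +€318 million.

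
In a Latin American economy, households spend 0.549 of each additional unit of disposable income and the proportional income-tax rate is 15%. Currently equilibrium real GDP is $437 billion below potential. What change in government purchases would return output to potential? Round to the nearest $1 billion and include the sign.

Spending multiplier = 1/(1 − c(1−t)) = 1/(1 − 0.549×0.85) = 1/0.53335 ≈ 1.875.
Need ΔY = +$437 billion, so ΔG = ΔY/k = (+$437 billion) × 0.53335 ≈ +$233 billion.
The government should increase government purchases by $233 billion.

+$233 billion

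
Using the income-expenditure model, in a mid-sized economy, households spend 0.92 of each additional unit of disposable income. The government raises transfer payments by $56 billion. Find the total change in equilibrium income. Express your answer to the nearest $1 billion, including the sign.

+$644 billion

The transfer change shifts disposable income by +$56 billion, so first-round consumption changes by c·ΔTR = 0.92 × (+$56 billion) = +$51.52 billion.
Expenditure multiplier = 1/(1 − MPC) = 1/(1 − 0.92) = 1/0.08 = 12.5.
The transfer multiplier is c × k = 11.5, so ΔY = k × (c·ΔTR) = (+$51.52 billion) / 0.08 = +$644 billion.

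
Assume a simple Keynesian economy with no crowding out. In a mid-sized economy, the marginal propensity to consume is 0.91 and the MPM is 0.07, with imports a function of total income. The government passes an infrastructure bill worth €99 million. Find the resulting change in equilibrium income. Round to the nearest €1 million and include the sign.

Expenditure multiplier = 1/(1 − c + m) = 1/(1 − 0.91 + 0.07) = 1/0.16 = 6.25.
ΔY = k × ΔG = (+€99 million) / 0.16 ≈ +€619 million.

+€619 million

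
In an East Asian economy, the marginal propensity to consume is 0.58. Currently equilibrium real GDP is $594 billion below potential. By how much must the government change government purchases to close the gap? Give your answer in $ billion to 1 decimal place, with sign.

Spending multiplier = 1/(1 − MPC) = 1/(1 − 0.58) = 1/0.42 ≈ 2.381.
Need ΔY = +$594 billion, so ΔG = ΔY/k = (+$594 billion) × 0.42 ≈ +$249.5 billion.
The government should increase government purchases by $249.5 billion.

+$249.5 billion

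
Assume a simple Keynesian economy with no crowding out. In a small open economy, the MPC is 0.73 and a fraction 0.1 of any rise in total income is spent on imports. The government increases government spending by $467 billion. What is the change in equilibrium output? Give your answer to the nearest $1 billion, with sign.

Government-spending multiplier = 1/(1 − c + m) = 1/(1 − 0.73 + 0.1) = 1/0.37 ≈ 2.703.
ΔY = k × ΔG = (+$467 billion) / 0.37 ≈ +$1,262 billion.

+$1,262 billion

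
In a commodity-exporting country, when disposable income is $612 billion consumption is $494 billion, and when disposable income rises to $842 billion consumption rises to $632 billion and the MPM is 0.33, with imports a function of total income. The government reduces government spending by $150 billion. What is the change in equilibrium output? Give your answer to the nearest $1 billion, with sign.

−$205 billion

MPC = ΔC/ΔYd = (632 − 494)/(842 − 612) = 138/230 = 0.6.
Government-spending multiplier = 1/(1 − c + m) = 1/(1 − 0.6 + 0.33) = 1/0.73 ≈ 1.37.
ΔY = k × ΔG = (−$150 billion) / 0.73 ≈ −$205 billion.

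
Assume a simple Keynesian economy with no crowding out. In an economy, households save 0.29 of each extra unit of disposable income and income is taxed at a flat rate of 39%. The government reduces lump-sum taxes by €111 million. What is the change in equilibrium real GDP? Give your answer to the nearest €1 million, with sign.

MPC = 1 − MPS = 1 − 0.29 = 0.71.
A lump-sum tax change of −€111 million shifts disposable income by +€111 million; first-round consumption changes by −c × ΔT = −0.71 × (−€111 million) = +€78.81 million.
Expenditure multiplier = 1/(1 − c(1−t)) = 1/(1 − 0.71×0.61) = 1/0.5669 ≈ 1.764.
The tax multiplier is −c × k ≈ −1.252, so ΔY = k × (−c·ΔT) = (+€78.81 million) / 0.5669 ≈ +€139 million.

+€139 million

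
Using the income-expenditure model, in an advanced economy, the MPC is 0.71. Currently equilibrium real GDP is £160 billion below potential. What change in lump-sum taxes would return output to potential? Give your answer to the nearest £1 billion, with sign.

Spending multiplier = 1/(1 − MPC) = 1/(1 − 0.71) = 1/0.29 ≈ 3.448.
Tax multiplier = −c·k = −0.71/0.29 ≈ −2.448. Need ΔY = +£160 billion, so ΔT = ΔY/(−c·k) = −(+£160 billion) × 0.29 / 0.71 ≈ −£65 billion.
The government should cut lump-sum taxes by £65 billion.

−£65 billion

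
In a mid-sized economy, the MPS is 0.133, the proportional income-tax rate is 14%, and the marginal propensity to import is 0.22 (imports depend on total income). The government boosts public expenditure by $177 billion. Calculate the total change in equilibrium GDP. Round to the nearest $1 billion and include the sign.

MPC = 1 − MPS = 1 − 0.133 = 0.867.
Expenditure multiplier = 1/(1 − c(1−t) + m) = 1/(1 − 0.867×0.86 + 0.22) = 1/0.47438 ≈ 2.108.
ΔY = k × ΔG = (+$177 billion) / 0.47438 ≈ +$373 billion.

+$373 billion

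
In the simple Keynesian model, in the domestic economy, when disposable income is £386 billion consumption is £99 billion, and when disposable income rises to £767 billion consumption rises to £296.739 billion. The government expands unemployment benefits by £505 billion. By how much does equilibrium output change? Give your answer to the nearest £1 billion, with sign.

MPC = ΔC/ΔYd = (296.739 − 99)/(767 − 386) = 197.739/381 = 0.519.
The transfer change shifts disposable income by +£505 billion, so first-round consumption changes by c·ΔTR = 0.519 × (+£505 billion) = +£262.095 billion.
Expenditure multiplier = 1/(1 − MPC) = 1/(1 − 0.519) = 1/0.481 ≈ 2.079.
The transfer multiplier is c × k ≈ 1.079, so ΔY = k × (c·ΔTR) = (+£262.095 billion) / 0.481 ≈ +£545 billion.

+£545 billion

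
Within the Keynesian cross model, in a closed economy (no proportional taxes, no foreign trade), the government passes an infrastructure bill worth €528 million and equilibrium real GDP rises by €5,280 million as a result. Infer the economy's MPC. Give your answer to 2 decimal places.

Implied spending multiplier k = ΔY/ΔG = 5,280/528 = 10.
Since k = 1/(1 − MPC), MPC = 1 − 1/k = 1 − ΔG/ΔY = 1 − 528/5,280 = 0.90.

0.90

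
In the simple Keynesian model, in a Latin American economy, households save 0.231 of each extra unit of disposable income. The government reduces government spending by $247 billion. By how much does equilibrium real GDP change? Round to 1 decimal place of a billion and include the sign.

−$1,069.3 billion

MPC = 1 − MPS = 1 − 0.231 = 0.769.
Expenditure multiplier = 1/(1 − MPC) = 1/(1 − 0.769) = 1/0.231 ≈ 4.329.
ΔY = k × ΔG = (−$247 billion) / 0.231 ≈ −$1,069.3 billion.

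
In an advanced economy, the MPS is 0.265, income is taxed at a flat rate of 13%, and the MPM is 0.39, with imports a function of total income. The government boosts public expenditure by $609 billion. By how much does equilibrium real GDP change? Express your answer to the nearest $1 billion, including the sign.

MPC = 1 − MPS = 1 − 0.265 = 0.735.
Government-spending multiplier = 1/(1 − c(1−t) + m) = 1/(1 − 0.735×0.87 + 0.39) = 1/0.75055 ≈ 1.332.
ΔY = k × ΔG = (+$609 billion) / 0.75055 ≈ +$811 billion.

+$811 billion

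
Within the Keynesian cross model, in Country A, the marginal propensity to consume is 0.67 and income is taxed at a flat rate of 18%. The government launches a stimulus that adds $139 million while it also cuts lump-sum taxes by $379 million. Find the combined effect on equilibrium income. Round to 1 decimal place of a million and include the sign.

Expenditure multiplier = 1/(1 − c(1−t)) = 1/(1 − 0.67×0.82) = 1/0.4506 ≈ 2.219.
ΔG contributes k·ΔG = (+$139 million) / 0.4506 ≈ +$308.5 million.
ΔT of −$379 million changes first-round spending by −c·ΔT = +$253.93 million, contributing k·(−c·ΔT) = (+$253.93 million) / 0.4506 ≈ +$563.5 million.
Net ΔY = k(ΔG − c·ΔT) = (+$392.93 million) / 0.4506 ≈ +$872 million.

+$872.0 million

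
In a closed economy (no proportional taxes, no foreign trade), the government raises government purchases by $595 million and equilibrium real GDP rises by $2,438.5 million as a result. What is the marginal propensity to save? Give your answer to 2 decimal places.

0.24

Implied spending multiplier k = ΔY/ΔG = 2,438.5/595 ≈ 4.0983.
Since k = 1/(1 − MPC), MPC = 1 − 1/k = 1 − ΔG/ΔY = 1 − 595/2,438.5 ≈ 0.76.
MPS = 1 − MPC = 0.24.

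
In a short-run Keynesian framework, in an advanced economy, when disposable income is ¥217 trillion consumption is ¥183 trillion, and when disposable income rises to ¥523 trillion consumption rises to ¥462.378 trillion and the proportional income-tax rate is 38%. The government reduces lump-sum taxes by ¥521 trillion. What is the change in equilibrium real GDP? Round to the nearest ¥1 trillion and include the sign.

MPC = ΔC/ΔYd = (462.378 − 183)/(523 − 217) = 279.378/306 = 0.913.
A lump-sum tax change of −¥521 trillion shifts disposable income by +¥521 trillion; first-round consumption changes by −c × ΔT = −0.913 × (−¥521 trillion) = +¥475.673 trillion.
Expenditure multiplier = 1/(1 − c(1−t)) = 1/(1 − 0.913×0.62) = 1/0.43394 ≈ 2.304.
The tax multiplier is −c × k ≈ −2.104, so ΔY = k × (−c·ΔT) = (+¥475.673 trillion) / 0.43394 ≈ +¥1,096 trillion.

+¥1,096 trillion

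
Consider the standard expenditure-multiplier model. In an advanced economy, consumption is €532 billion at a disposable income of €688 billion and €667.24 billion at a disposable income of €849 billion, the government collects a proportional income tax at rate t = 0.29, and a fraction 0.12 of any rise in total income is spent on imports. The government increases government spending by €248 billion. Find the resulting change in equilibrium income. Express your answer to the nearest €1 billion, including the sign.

MPC = ΔC/ΔYd = (667.24 − 532)/(849 − 688) = 135.24/161 = 0.84.
Spending multiplier = 1/(1 − c(1−t) + m) = 1/(1 − 0.84×0.71 + 0.12) = 1/0.5236 ≈ 1.91.
ΔY = k × ΔG = (+€248 billion) / 0.5236 ≈ +€474 billion.

+€474 billion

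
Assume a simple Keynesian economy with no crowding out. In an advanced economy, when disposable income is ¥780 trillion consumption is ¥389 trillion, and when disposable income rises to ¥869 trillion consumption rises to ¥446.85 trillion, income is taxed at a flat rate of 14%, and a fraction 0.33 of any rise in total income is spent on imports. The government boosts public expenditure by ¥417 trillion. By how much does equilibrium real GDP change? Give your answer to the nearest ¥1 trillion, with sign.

MPC = ΔC/ΔYd = (446.85 − 389)/(869 − 780) = 57.85/89 = 0.65.
Government-spending multiplier = 1/(1 − c(1−t) + m) = 1/(1 − 0.65×0.86 + 0.33) = 1/0.771 ≈ 1.297.
ΔY = k × ΔG = (+¥417 trillion) / 0.771 ≈ +¥541 trillion.

+¥541 trillion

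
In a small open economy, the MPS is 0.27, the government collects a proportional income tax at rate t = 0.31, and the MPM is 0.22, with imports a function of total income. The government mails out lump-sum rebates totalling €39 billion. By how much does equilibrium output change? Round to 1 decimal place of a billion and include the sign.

+€39.7 billion

MPC = 1 − MPS = 1 − 0.27 = 0.73.
A lump-sum tax change of −€39 billion shifts disposable income by +€39 billion; first-round consumption changes by −c × ΔT = −0.73 × (−€39 billion) = +€28.47 billion.
Expenditure multiplier = 1/(1 − c(1−t) + m) = 1/(1 − 0.73×0.69 + 0.22) = 1/0.7163 ≈ 1.396.
The tax multiplier is −c × k ≈ −1.019, so ΔY = k × (−c·ΔT) = (+€28.47 billion) / 0.7163 ≈ +€39.7 billion.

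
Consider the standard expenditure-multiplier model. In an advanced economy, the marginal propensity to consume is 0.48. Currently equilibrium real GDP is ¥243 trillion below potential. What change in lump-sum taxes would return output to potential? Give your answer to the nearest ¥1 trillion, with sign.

Spending multiplier = 1/(1 − MPC) = 1/(1 − 0.48) = 1/0.52 ≈ 1.923.
Tax multiplier = −c·k = −0.48/0.52 ≈ −0.923. Need ΔY = +¥243 trillion, so ΔT = ΔY/(−c·k) = −(+¥243 trillion) × 0.52 / 0.48 ≈ −¥263 trillion.
The government should cut lump-sum taxes by ¥263 trillion.

−¥263 trillion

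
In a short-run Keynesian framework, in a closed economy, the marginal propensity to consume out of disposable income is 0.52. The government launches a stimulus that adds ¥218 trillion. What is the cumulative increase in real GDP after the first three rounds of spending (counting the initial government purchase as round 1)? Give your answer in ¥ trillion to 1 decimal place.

¥390.3 trillion

Round 1 adds ΔG = ¥218 trillion; each later round is MPC = 0.52 times the previous.
After 3 rounds: 218 + 113.36 + 58.9472 = ΔG·(1 − c^3)/(1 − c) = 218 × (1 − 0.140608)/0.48 ≈ ¥390.3 trillion.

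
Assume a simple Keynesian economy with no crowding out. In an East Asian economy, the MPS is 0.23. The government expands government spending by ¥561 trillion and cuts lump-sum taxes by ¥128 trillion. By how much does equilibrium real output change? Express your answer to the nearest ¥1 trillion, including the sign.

MPC = 1 − MPS = 1 − 0.23 = 0.77.
Expenditure multiplier = 1/(1 − MPC) = 1/(1 − 0.77) = 1/0.23 ≈ 4.348.
ΔG contributes k·ΔG = (+¥561 trillion) / 0.23 ≈ +¥2,439.1 trillion.
ΔT of −¥128 trillion changes first-round spending by −c·ΔT = +¥98.56 trillion, contributing k·(−c·ΔT) = (+¥98.56 trillion) / 0.23 ≈ +¥428.5 trillion.
Net ΔY = k(ΔG − c·ΔT) = (+¥659.56 trillion) / 0.23 ≈ +¥2,868 trillion.

+¥2,868 trillion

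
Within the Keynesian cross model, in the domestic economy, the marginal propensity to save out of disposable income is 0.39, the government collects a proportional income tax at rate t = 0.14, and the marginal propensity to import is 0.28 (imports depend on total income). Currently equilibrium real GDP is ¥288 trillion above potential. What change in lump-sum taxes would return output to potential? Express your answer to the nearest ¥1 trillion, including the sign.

MPC = 1 − MPS = 1 − 0.39 = 0.61.
Spending multiplier = 1/(1 − c(1−t) + m) = 1/(1 − 0.61×0.86 + 0.28) = 1/0.7554 ≈ 1.324.
Tax multiplier = −c·k = −0.61/0.7554 ≈ −0.808. Need ΔY = −¥288 trillion, so ΔT = ΔY/(−c·k) = −(−¥288 trillion) × 0.7554 / 0.61 ≈ +¥357 trillion.
The government should raise lump-sum taxes by ¥357 trillion.

+¥357 trillion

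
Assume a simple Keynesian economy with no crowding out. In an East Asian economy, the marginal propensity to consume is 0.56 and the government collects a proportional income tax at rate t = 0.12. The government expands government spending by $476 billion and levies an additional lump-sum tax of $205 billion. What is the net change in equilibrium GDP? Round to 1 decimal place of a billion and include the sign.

+$712.1 billion

Expenditure multiplier = 1/(1 − c(1−t)) = 1/(1 − 0.56×0.88) = 1/0.5072 ≈ 1.972.
ΔG contributes k·ΔG = (+$476 billion) / 0.5072 ≈ +$938.5 billion.
ΔT of +$205 billion changes first-round spending by −c·ΔT = −$114.8 billion, contributing k·(−c·ΔT) = (−$114.8 billion) / 0.5072 ≈ −$226.3 billion.
Net ΔY = k(ΔG − c·ΔT) = (+$361.2 billion) / 0.5072 ≈ +$712.1 billion.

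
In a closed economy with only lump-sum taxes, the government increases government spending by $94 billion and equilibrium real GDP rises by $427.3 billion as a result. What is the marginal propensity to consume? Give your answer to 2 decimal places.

Implied spending multiplier k = ΔY/ΔG = 427.3/94 ≈ 4.5457.
Since k = 1/(1 − MPC), MPC = 1 − 1/k = 1 − ΔG/ΔY = 1 − 94/427.3 ≈ 0.78.

0.78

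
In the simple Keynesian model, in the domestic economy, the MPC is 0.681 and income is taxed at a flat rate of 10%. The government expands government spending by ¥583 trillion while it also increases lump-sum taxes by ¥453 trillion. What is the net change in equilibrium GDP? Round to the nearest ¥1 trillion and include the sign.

Expenditure multiplier = 1/(1 − c(1−t)) = 1/(1 − 0.681×0.9) = 1/0.3871 ≈ 2.583.
ΔG contributes k·ΔG = (+¥583 trillion) / 0.3871 ≈ +¥1,506.1 trillion.
ΔT of +¥453 trillion changes first-round spending by −c·ΔT = −¥308.493 trillion, contributing k·(−c·ΔT) = (−¥308.493 trillion) / 0.3871 ≈ −¥796.9 trillion.
Net ΔY = k(ΔG − c·ΔT) = (+¥274.507 trillion) / 0.3871 ≈ +¥709 trillion.

+¥709 trillion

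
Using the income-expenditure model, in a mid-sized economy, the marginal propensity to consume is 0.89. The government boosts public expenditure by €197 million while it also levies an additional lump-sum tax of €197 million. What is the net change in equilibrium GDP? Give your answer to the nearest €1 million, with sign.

+€197 million

Expenditure multiplier = 1/(1 − MPC) = 1/(1 − 0.89) = 1/0.11 ≈ 9.091.
ΔG contributes k·ΔG = (+€197 million) / 0.11 ≈ +€1,790.9 million.
ΔT of +€197 million changes first-round spending by −c·ΔT = −€175.33 million, contributing k·(−c·ΔT) = (−€175.33 million) / 0.11 ≈ −€1,593.9 million.
With ΔG = ΔT and no other leakages, the balanced-budget multiplier is 1, so ΔY = ΔG = +€197 million.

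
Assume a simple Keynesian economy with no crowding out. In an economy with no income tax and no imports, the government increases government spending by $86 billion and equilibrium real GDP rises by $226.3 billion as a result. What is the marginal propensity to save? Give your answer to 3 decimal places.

0.380

Implied spending multiplier k = ΔY/ΔG = 226.3/86 ≈ 2.6314.
Since k = 1/(1 − MPC), MPC = 1 − 1/k = 1 − ΔG/ΔY = 1 − 86/226.3 ≈ 0.620.
MPS = 1 − MPC = 0.380.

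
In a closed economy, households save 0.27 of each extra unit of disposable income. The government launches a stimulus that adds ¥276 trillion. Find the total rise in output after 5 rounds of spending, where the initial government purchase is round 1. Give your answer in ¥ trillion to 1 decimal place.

MPC = 1 − MPS = 1 − 0.27 = 0.73.
Round 1 adds ΔG = ¥276 trillion; each later round is MPC = 0.73 times the previous.
After 5 rounds: 276 + 201.48 + 147.0804 + 107.368692 + 78.37914516 = ΔG·(1 − c^5)/(1 − c) = 276 × (1 − 0.2073071593)/0.27 ≈ ¥810.3 trillion.

¥810.3 trillion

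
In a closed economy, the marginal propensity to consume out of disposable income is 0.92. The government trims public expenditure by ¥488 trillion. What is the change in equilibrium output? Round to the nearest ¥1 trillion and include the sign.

Spending multiplier = 1/(1 − MPC) = 1/(1 − 0.92) = 1/0.08 = 12.5.
ΔY = k × ΔG = (−¥488 trillion) / 0.08 = −¥6,100 trillion.

−¥6,100 trillion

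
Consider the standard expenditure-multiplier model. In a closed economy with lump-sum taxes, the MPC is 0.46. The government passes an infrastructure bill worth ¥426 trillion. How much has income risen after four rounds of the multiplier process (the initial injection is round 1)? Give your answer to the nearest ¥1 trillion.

¥754 trillion

Round 1 adds ΔG = ¥426 trillion; each later round is MPC = 0.46 times the previous.
After 4 rounds: 426 + 195.96 + 90.1416 + 41.465136 = ΔG·(1 − c^4)/(1 − c) = 426 × (1 − 0.04477456)/0.54 ≈ ¥754 trillion.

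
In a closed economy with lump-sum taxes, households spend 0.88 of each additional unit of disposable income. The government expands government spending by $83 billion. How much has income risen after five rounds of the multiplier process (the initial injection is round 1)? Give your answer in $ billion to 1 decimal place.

Round 1 adds ΔG = $83 billion; each later round is MPC = 0.88 times the previous.
After 5 rounds: 83 + 73.04 + 64.2752 + 56.562176 + 49.77471488 = ΔG·(1 − c^5)/(1 − c) = 83 × (1 − 0.5277319168)/0.12 ≈ $326.7 billion.

$326.7 billion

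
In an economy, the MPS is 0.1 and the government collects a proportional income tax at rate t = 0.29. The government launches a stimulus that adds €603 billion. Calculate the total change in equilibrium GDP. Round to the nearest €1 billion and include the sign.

+€1,670 billion

MPC = 1 − MPS = 1 − 0.1 = 0.9.
Expenditure multiplier = 1/(1 − c(1−t)) = 1/(1 − 0.9×0.71) = 1/0.361 ≈ 2.77.
ΔY = k × ΔG = (+€603 billion) / 0.361 ≈ +€1,670 billion.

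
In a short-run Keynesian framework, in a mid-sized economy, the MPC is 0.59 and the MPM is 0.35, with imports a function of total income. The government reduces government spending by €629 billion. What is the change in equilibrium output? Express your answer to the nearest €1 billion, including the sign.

Government-spending multiplier = 1/(1 − c + m) = 1/(1 − 0.59 + 0.35) = 1/0.76 ≈ 1.316.
ΔY = k × ΔG = (−€629 billion) / 0.76 ≈ −€828 billion.

−€828 billion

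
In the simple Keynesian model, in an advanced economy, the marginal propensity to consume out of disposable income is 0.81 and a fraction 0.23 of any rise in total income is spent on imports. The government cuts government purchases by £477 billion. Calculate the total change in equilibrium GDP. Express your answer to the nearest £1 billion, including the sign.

−£1,136 billion

Expenditure multiplier = 1/(1 − c + m) = 1/(1 − 0.81 + 0.23) = 1/0.42 ≈ 2.381.
ΔY = k × ΔG = (−£477 billion) / 0.42 ≈ −£1,136 billion.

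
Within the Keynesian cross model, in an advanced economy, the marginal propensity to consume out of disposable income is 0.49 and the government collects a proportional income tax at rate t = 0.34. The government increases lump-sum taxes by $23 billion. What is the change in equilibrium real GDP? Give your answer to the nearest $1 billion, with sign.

A lump-sum tax change of +$23 billion shifts disposable income by −$23 billion; first-round consumption changes by −c × ΔT = −0.49 × (+$23 billion) = −$11.27 billion.
Expenditure multiplier = 1/(1 − c(1−t)) = 1/(1 − 0.49×0.66) = 1/0.6766 ≈ 1.478.
The tax multiplier is −c × k ≈ −0.724, so ΔY = k × (−c·ΔT) = (−$11.27 billion) / 0.6766 ≈ −$17 billion.

−$17 billion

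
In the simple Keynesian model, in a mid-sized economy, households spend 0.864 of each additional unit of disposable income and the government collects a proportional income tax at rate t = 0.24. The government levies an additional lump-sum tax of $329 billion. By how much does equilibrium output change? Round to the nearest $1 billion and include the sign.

A lump-sum tax change of +$329 billion shifts disposable income by −$329 billion; first-round consumption changes by −c × ΔT = −0.864 × (+$329 billion) = −$284.256 billion.
Expenditure multiplier = 1/(1 − c(1−t)) = 1/(1 − 0.864×0.76) = 1/0.34336 ≈ 2.912.
The tax multiplier is −c × k ≈ −2.516, so ΔY = k × (−c·ΔT) = (−$284.256 billion) / 0.34336 ≈ −$828 billion.

−$828 billion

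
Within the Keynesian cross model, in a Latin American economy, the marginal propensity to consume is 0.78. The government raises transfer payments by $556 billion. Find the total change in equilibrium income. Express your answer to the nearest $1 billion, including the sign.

The transfer change shifts disposable income by +$556 billion, so first-round consumption changes by c·ΔTR = 0.78 × (+$556 billion) = +$433.68 billion.
Expenditure multiplier = 1/(1 − MPC) = 1/(1 − 0.78) = 1/0.22 ≈ 4.545.
The transfer multiplier is c × k ≈ 3.545, so ΔY = k × (c·ΔTR) = (+$433.68 billion) / 0.22 ≈ +$1,971 billion.

+$1,971 billion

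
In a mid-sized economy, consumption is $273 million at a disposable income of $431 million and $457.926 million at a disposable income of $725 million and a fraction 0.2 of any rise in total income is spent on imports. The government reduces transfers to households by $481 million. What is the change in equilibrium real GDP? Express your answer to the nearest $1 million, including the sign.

−$530 million

MPC = ΔC/ΔYd = (457.926 − 273)/(725 − 431) = 184.926/294 = 0.629.
The transfer change shifts disposable income by −$481 million, so first-round consumption changes by c·ΔTR = 0.629 × (−$481 million) = −$302.549 million.
Expenditure multiplier = 1/(1 − c + m) = 1/(1 − 0.629 + 0.2) = 1/0.571 ≈ 1.751.
The transfer multiplier is c × k ≈ 1.102, so ΔY = k × (c·ΔTR) = (−$302.549 million) / 0.571 ≈ −$530 million.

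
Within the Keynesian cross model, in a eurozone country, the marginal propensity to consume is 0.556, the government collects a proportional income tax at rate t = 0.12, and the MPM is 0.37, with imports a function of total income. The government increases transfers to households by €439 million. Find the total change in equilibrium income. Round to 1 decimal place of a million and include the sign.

The transfer change shifts disposable income by +€439 million, so first-round consumption changes by c·ΔTR = 0.556 × (+€439 million) = +€244.084 million.
Expenditure multiplier = 1/(1 − c(1−t) + m) = 1/(1 − 0.556×0.88 + 0.37) = 1/0.88072 ≈ 1.135.
The transfer multiplier is c × k ≈ 0.631, so ΔY = k × (c·ΔTR) = (+€244.084 million) / 0.88072 ≈ +€277.1 million.

+€277.1 million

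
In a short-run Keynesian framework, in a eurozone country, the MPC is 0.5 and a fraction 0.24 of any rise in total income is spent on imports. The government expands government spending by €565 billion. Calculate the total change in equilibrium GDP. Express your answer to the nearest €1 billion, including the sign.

+€764 billion

Spending multiplier = 1/(1 − c + m) = 1/(1 − 0.5 + 0.24) = 1/0.74 ≈ 1.351.
ΔY = k × ΔG = (+€565 billion) / 0.74 ≈ +€764 billion.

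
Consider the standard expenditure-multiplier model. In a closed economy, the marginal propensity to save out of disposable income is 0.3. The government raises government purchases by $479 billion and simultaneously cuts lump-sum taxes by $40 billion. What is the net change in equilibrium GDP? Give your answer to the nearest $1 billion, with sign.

+$1,690 billion

MPC = 1 − MPS = 1 − 0.3 = 0.7.
Expenditure multiplier = 1/(1 − MPC) = 1/(1 − 0.7) = 1/0.3 ≈ 3.333.
ΔG contributes k·ΔG = (+$479 billion) / 0.3 ≈ +$1,596.7 billion.
ΔT of −$40 billion changes first-round spending by −c·ΔT = +$28 billion, contributing k·(−c·ΔT) = (+$28 billion) / 0.3 ≈ +$93.3 billion.
Net ΔY = k(ΔG − c·ΔT) = (+$507 billion) / 0.3 = +$1,690 billion.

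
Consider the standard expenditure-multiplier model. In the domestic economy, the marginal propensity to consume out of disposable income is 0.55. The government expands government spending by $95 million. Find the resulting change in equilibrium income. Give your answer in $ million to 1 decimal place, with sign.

+$211.1 million

Spending multiplier = 1/(1 − MPC) = 1/(1 − 0.55) = 1/0.45 ≈ 2.222.
ΔY = k × ΔG = (+$95 million) / 0.45 ≈ +$211.1 million.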